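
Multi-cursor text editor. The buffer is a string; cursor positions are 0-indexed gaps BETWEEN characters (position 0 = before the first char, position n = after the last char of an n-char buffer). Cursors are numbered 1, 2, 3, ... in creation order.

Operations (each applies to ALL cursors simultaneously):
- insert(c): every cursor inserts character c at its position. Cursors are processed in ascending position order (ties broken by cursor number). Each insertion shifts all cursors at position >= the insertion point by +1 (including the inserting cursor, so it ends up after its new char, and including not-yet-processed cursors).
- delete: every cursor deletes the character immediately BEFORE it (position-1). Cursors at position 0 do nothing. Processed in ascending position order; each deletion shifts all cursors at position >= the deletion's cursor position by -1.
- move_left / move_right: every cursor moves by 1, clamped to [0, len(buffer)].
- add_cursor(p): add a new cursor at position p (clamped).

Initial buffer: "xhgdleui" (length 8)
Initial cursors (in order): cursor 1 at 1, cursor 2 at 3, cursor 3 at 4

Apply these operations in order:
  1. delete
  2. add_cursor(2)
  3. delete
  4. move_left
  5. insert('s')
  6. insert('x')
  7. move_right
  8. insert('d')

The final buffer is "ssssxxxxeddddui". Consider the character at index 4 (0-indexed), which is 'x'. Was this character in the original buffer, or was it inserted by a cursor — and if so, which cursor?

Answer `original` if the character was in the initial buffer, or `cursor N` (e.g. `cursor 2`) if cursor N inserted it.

Answer: cursor 1

Derivation:
After op 1 (delete): buffer="hleui" (len 5), cursors c1@0 c2@1 c3@1, authorship .....
After op 2 (add_cursor(2)): buffer="hleui" (len 5), cursors c1@0 c2@1 c3@1 c4@2, authorship .....
After op 3 (delete): buffer="eui" (len 3), cursors c1@0 c2@0 c3@0 c4@0, authorship ...
After op 4 (move_left): buffer="eui" (len 3), cursors c1@0 c2@0 c3@0 c4@0, authorship ...
After op 5 (insert('s')): buffer="sssseui" (len 7), cursors c1@4 c2@4 c3@4 c4@4, authorship 1234...
After op 6 (insert('x')): buffer="ssssxxxxeui" (len 11), cursors c1@8 c2@8 c3@8 c4@8, authorship 12341234...
After op 7 (move_right): buffer="ssssxxxxeui" (len 11), cursors c1@9 c2@9 c3@9 c4@9, authorship 12341234...
After op 8 (insert('d')): buffer="ssssxxxxeddddui" (len 15), cursors c1@13 c2@13 c3@13 c4@13, authorship 12341234.1234..
Authorship (.=original, N=cursor N): 1 2 3 4 1 2 3 4 . 1 2 3 4 . .
Index 4: author = 1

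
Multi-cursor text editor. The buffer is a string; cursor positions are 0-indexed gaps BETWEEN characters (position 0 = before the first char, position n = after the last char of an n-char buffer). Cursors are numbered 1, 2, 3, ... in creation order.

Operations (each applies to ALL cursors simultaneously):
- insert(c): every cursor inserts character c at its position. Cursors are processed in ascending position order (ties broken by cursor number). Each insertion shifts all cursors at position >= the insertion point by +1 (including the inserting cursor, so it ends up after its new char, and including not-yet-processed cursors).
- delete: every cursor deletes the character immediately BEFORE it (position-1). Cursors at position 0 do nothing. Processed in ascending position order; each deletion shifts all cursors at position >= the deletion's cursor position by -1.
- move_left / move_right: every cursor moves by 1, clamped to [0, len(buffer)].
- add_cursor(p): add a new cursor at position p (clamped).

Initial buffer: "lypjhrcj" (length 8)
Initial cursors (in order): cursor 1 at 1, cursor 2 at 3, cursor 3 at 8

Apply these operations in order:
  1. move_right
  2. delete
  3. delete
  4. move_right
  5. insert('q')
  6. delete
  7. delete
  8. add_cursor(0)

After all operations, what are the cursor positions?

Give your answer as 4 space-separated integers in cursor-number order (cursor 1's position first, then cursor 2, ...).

After op 1 (move_right): buffer="lypjhrcj" (len 8), cursors c1@2 c2@4 c3@8, authorship ........
After op 2 (delete): buffer="lphrc" (len 5), cursors c1@1 c2@2 c3@5, authorship .....
After op 3 (delete): buffer="hr" (len 2), cursors c1@0 c2@0 c3@2, authorship ..
After op 4 (move_right): buffer="hr" (len 2), cursors c1@1 c2@1 c3@2, authorship ..
After op 5 (insert('q')): buffer="hqqrq" (len 5), cursors c1@3 c2@3 c3@5, authorship .12.3
After op 6 (delete): buffer="hr" (len 2), cursors c1@1 c2@1 c3@2, authorship ..
After op 7 (delete): buffer="" (len 0), cursors c1@0 c2@0 c3@0, authorship 
After op 8 (add_cursor(0)): buffer="" (len 0), cursors c1@0 c2@0 c3@0 c4@0, authorship 

Answer: 0 0 0 0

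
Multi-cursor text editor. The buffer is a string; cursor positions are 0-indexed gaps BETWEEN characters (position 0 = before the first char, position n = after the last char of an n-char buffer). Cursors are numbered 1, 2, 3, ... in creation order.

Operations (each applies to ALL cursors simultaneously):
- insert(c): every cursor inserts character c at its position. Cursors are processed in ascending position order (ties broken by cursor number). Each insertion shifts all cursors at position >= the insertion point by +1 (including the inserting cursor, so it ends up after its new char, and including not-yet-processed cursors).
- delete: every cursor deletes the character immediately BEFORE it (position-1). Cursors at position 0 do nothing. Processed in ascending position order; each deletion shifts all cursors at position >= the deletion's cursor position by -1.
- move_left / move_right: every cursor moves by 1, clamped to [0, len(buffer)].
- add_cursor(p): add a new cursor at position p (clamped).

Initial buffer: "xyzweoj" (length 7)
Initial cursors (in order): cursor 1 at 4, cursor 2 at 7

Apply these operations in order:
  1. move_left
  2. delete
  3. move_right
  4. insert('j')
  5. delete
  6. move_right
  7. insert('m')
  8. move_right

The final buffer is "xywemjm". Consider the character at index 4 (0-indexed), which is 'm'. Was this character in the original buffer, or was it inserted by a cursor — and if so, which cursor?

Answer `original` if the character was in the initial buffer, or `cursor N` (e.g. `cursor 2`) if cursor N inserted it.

After op 1 (move_left): buffer="xyzweoj" (len 7), cursors c1@3 c2@6, authorship .......
After op 2 (delete): buffer="xywej" (len 5), cursors c1@2 c2@4, authorship .....
After op 3 (move_right): buffer="xywej" (len 5), cursors c1@3 c2@5, authorship .....
After op 4 (insert('j')): buffer="xywjejj" (len 7), cursors c1@4 c2@7, authorship ...1..2
After op 5 (delete): buffer="xywej" (len 5), cursors c1@3 c2@5, authorship .....
After op 6 (move_right): buffer="xywej" (len 5), cursors c1@4 c2@5, authorship .....
After op 7 (insert('m')): buffer="xywemjm" (len 7), cursors c1@5 c2@7, authorship ....1.2
After op 8 (move_right): buffer="xywemjm" (len 7), cursors c1@6 c2@7, authorship ....1.2
Authorship (.=original, N=cursor N): . . . . 1 . 2
Index 4: author = 1

Answer: cursor 1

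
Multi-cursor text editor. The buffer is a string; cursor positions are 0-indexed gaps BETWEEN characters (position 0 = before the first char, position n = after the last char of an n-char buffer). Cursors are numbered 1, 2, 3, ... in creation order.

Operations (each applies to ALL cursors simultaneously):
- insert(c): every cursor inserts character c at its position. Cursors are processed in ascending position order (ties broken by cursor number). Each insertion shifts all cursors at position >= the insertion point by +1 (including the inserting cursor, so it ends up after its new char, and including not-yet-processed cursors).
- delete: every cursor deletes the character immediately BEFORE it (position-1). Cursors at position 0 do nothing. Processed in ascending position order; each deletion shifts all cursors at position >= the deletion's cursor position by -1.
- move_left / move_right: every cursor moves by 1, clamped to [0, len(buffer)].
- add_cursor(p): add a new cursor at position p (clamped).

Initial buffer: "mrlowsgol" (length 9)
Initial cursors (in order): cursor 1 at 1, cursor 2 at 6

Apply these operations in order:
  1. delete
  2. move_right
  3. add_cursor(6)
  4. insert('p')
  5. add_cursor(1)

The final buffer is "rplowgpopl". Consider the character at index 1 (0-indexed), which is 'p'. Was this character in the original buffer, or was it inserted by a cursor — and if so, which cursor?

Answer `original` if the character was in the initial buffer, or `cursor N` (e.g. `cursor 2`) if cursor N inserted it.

After op 1 (delete): buffer="rlowgol" (len 7), cursors c1@0 c2@4, authorship .......
After op 2 (move_right): buffer="rlowgol" (len 7), cursors c1@1 c2@5, authorship .......
After op 3 (add_cursor(6)): buffer="rlowgol" (len 7), cursors c1@1 c2@5 c3@6, authorship .......
After op 4 (insert('p')): buffer="rplowgpopl" (len 10), cursors c1@2 c2@7 c3@9, authorship .1....2.3.
After op 5 (add_cursor(1)): buffer="rplowgpopl" (len 10), cursors c4@1 c1@2 c2@7 c3@9, authorship .1....2.3.
Authorship (.=original, N=cursor N): . 1 . . . . 2 . 3 .
Index 1: author = 1

Answer: cursor 1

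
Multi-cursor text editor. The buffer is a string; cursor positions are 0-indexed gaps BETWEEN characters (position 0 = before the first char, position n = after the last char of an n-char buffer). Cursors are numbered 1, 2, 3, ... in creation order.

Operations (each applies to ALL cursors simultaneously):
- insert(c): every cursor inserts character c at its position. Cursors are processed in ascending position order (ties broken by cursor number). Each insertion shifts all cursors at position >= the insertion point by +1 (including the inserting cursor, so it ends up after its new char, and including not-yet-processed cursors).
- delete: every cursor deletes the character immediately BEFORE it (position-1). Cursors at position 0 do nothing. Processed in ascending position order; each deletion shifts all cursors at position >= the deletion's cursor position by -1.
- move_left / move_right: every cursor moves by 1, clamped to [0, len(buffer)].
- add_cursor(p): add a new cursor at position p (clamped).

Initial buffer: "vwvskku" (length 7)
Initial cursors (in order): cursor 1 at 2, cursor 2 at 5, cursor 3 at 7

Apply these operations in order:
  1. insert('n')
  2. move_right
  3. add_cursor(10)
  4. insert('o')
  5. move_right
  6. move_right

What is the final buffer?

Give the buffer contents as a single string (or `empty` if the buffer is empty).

Answer: vwnvosknkounoo

Derivation:
After op 1 (insert('n')): buffer="vwnvsknkun" (len 10), cursors c1@3 c2@7 c3@10, authorship ..1...2..3
After op 2 (move_right): buffer="vwnvsknkun" (len 10), cursors c1@4 c2@8 c3@10, authorship ..1...2..3
After op 3 (add_cursor(10)): buffer="vwnvsknkun" (len 10), cursors c1@4 c2@8 c3@10 c4@10, authorship ..1...2..3
After op 4 (insert('o')): buffer="vwnvosknkounoo" (len 14), cursors c1@5 c2@10 c3@14 c4@14, authorship ..1.1..2.2.334
After op 5 (move_right): buffer="vwnvosknkounoo" (len 14), cursors c1@6 c2@11 c3@14 c4@14, authorship ..1.1..2.2.334
After op 6 (move_right): buffer="vwnvosknkounoo" (len 14), cursors c1@7 c2@12 c3@14 c4@14, authorship ..1.1..2.2.334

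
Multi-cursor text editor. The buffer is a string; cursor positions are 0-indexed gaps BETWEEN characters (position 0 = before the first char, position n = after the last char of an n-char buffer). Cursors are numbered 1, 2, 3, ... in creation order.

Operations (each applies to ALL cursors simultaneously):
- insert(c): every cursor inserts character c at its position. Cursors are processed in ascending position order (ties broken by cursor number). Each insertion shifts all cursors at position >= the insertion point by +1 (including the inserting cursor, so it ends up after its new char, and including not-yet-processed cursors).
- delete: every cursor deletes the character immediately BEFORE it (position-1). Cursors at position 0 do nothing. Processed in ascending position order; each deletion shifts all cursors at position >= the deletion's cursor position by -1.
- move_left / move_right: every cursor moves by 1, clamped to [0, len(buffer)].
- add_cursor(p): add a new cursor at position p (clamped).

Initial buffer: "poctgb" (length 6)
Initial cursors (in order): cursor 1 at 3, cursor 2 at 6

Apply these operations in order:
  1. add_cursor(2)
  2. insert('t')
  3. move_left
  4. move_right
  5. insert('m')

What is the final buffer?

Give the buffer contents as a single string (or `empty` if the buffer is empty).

After op 1 (add_cursor(2)): buffer="poctgb" (len 6), cursors c3@2 c1@3 c2@6, authorship ......
After op 2 (insert('t')): buffer="potcttgbt" (len 9), cursors c3@3 c1@5 c2@9, authorship ..3.1...2
After op 3 (move_left): buffer="potcttgbt" (len 9), cursors c3@2 c1@4 c2@8, authorship ..3.1...2
After op 4 (move_right): buffer="potcttgbt" (len 9), cursors c3@3 c1@5 c2@9, authorship ..3.1...2
After op 5 (insert('m')): buffer="potmctmtgbtm" (len 12), cursors c3@4 c1@7 c2@12, authorship ..33.11...22

Answer: potmctmtgbtm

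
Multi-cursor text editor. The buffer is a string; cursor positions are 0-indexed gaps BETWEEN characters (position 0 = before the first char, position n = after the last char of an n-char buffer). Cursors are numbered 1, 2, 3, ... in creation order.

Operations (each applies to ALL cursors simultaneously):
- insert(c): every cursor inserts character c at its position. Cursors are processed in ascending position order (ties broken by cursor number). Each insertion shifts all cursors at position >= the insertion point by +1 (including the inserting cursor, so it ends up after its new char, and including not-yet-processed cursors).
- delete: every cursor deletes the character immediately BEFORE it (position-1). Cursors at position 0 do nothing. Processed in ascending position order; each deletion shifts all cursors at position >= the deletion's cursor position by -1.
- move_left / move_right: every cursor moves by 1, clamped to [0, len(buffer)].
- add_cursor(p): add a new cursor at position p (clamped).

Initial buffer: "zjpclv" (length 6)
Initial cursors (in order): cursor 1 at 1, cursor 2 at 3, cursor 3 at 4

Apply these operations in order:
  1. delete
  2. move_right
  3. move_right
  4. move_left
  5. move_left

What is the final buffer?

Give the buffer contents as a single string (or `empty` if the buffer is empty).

Answer: jlv

Derivation:
After op 1 (delete): buffer="jlv" (len 3), cursors c1@0 c2@1 c3@1, authorship ...
After op 2 (move_right): buffer="jlv" (len 3), cursors c1@1 c2@2 c3@2, authorship ...
After op 3 (move_right): buffer="jlv" (len 3), cursors c1@2 c2@3 c3@3, authorship ...
After op 4 (move_left): buffer="jlv" (len 3), cursors c1@1 c2@2 c3@2, authorship ...
After op 5 (move_left): buffer="jlv" (len 3), cursors c1@0 c2@1 c3@1, authorship ...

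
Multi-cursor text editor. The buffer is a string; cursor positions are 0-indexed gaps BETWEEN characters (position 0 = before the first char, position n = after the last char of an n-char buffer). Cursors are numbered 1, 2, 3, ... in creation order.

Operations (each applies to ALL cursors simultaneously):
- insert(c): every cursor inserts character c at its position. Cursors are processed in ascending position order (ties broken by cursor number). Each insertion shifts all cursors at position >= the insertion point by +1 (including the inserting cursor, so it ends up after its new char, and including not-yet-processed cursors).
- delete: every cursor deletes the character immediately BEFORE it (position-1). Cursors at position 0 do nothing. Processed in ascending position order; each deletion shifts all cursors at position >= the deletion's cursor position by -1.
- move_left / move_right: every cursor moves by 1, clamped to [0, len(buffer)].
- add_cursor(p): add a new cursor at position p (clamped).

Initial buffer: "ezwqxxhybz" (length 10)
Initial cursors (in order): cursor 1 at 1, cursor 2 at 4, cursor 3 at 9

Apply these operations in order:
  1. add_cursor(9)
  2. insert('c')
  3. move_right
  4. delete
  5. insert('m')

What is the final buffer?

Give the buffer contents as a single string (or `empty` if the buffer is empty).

After op 1 (add_cursor(9)): buffer="ezwqxxhybz" (len 10), cursors c1@1 c2@4 c3@9 c4@9, authorship ..........
After op 2 (insert('c')): buffer="eczwqcxxhybccz" (len 14), cursors c1@2 c2@6 c3@13 c4@13, authorship .1...2.....34.
After op 3 (move_right): buffer="eczwqcxxhybccz" (len 14), cursors c1@3 c2@7 c3@14 c4@14, authorship .1...2.....34.
After op 4 (delete): buffer="ecwqcxhybc" (len 10), cursors c1@2 c2@5 c3@10 c4@10, authorship .1..2....3
After op 5 (insert('m')): buffer="ecmwqcmxhybcmm" (len 14), cursors c1@3 c2@7 c3@14 c4@14, authorship .11..22....334

Answer: ecmwqcmxhybcmm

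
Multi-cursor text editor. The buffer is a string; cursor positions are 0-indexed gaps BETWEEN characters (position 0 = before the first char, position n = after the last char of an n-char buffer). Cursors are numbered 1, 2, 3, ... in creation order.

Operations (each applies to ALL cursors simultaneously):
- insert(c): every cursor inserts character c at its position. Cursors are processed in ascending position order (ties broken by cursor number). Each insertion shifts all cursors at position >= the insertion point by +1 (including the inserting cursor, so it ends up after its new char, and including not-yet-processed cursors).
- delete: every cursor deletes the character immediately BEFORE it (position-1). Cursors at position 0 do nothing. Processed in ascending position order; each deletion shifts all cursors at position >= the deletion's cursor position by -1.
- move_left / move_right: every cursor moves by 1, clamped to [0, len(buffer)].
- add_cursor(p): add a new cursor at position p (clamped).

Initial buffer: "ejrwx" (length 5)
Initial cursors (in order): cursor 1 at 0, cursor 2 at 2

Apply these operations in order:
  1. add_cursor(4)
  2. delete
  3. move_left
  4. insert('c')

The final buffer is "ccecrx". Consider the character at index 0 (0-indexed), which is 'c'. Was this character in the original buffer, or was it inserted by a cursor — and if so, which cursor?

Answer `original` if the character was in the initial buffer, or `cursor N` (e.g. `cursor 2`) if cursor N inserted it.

Answer: cursor 1

Derivation:
After op 1 (add_cursor(4)): buffer="ejrwx" (len 5), cursors c1@0 c2@2 c3@4, authorship .....
After op 2 (delete): buffer="erx" (len 3), cursors c1@0 c2@1 c3@2, authorship ...
After op 3 (move_left): buffer="erx" (len 3), cursors c1@0 c2@0 c3@1, authorship ...
After op 4 (insert('c')): buffer="ccecrx" (len 6), cursors c1@2 c2@2 c3@4, authorship 12.3..
Authorship (.=original, N=cursor N): 1 2 . 3 . .
Index 0: author = 1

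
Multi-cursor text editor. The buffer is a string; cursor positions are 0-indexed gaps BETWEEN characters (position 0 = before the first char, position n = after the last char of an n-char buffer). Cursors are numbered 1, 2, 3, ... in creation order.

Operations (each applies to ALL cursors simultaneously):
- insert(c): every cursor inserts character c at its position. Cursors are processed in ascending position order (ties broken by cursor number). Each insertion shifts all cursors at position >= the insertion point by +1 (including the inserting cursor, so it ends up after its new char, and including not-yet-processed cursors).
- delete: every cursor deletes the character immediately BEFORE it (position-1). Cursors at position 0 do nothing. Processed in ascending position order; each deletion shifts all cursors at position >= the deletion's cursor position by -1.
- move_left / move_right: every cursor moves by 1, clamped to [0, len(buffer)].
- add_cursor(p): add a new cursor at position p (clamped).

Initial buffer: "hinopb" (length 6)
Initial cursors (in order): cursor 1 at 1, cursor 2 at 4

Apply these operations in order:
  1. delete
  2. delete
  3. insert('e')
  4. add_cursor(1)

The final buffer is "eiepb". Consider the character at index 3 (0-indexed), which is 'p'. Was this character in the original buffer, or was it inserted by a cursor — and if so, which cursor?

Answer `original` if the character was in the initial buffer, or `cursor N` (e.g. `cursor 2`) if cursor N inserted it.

After op 1 (delete): buffer="inpb" (len 4), cursors c1@0 c2@2, authorship ....
After op 2 (delete): buffer="ipb" (len 3), cursors c1@0 c2@1, authorship ...
After op 3 (insert('e')): buffer="eiepb" (len 5), cursors c1@1 c2@3, authorship 1.2..
After op 4 (add_cursor(1)): buffer="eiepb" (len 5), cursors c1@1 c3@1 c2@3, authorship 1.2..
Authorship (.=original, N=cursor N): 1 . 2 . .
Index 3: author = original

Answer: original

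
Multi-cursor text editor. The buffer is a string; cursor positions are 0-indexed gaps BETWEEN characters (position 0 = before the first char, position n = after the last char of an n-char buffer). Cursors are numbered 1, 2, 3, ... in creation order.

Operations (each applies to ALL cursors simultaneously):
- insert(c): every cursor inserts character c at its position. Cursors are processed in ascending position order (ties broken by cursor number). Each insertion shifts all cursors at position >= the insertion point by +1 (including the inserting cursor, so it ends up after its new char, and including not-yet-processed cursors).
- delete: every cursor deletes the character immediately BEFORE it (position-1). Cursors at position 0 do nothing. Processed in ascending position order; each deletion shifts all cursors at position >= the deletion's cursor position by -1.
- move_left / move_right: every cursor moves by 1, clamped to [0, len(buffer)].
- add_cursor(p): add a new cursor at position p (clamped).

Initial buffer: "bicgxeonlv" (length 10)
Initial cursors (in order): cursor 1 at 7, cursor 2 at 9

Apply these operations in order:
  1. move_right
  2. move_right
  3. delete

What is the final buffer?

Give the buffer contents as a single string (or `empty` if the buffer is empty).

After op 1 (move_right): buffer="bicgxeonlv" (len 10), cursors c1@8 c2@10, authorship ..........
After op 2 (move_right): buffer="bicgxeonlv" (len 10), cursors c1@9 c2@10, authorship ..........
After op 3 (delete): buffer="bicgxeon" (len 8), cursors c1@8 c2@8, authorship ........

Answer: bicgxeon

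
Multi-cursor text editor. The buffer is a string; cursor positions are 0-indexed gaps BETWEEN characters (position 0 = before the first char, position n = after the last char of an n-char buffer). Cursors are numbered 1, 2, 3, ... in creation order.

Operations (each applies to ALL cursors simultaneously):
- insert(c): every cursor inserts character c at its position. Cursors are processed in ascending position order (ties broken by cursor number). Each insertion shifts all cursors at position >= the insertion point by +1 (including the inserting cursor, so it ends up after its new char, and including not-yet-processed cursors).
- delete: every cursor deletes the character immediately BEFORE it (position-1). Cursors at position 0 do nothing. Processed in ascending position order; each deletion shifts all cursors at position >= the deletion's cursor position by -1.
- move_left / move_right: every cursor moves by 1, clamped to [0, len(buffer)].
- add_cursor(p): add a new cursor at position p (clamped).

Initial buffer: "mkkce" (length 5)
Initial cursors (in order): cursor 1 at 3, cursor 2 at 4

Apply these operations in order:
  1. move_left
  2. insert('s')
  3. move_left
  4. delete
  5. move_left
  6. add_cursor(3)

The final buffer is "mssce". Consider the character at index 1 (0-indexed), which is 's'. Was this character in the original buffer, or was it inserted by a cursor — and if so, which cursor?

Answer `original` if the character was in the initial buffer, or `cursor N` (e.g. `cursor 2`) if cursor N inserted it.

After op 1 (move_left): buffer="mkkce" (len 5), cursors c1@2 c2@3, authorship .....
After op 2 (insert('s')): buffer="mksksce" (len 7), cursors c1@3 c2@5, authorship ..1.2..
After op 3 (move_left): buffer="mksksce" (len 7), cursors c1@2 c2@4, authorship ..1.2..
After op 4 (delete): buffer="mssce" (len 5), cursors c1@1 c2@2, authorship .12..
After op 5 (move_left): buffer="mssce" (len 5), cursors c1@0 c2@1, authorship .12..
After op 6 (add_cursor(3)): buffer="mssce" (len 5), cursors c1@0 c2@1 c3@3, authorship .12..
Authorship (.=original, N=cursor N): . 1 2 . .
Index 1: author = 1

Answer: cursor 1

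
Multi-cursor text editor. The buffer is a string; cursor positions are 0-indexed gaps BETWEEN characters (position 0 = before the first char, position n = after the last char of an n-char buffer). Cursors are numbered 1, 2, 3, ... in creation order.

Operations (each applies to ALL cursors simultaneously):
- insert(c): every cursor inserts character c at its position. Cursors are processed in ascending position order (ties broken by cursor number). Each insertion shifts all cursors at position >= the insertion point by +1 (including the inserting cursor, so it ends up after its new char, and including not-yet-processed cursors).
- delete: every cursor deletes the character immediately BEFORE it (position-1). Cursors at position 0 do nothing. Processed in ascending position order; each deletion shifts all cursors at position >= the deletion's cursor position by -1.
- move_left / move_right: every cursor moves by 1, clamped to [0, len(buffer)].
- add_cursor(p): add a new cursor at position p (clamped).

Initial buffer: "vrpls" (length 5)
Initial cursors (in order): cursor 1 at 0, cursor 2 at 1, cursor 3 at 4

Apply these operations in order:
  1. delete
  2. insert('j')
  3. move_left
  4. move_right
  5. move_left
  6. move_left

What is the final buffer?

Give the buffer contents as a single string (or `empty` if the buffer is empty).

Answer: jjrpjs

Derivation:
After op 1 (delete): buffer="rps" (len 3), cursors c1@0 c2@0 c3@2, authorship ...
After op 2 (insert('j')): buffer="jjrpjs" (len 6), cursors c1@2 c2@2 c3@5, authorship 12..3.
After op 3 (move_left): buffer="jjrpjs" (len 6), cursors c1@1 c2@1 c3@4, authorship 12..3.
After op 4 (move_right): buffer="jjrpjs" (len 6), cursors c1@2 c2@2 c3@5, authorship 12..3.
After op 5 (move_left): buffer="jjrpjs" (len 6), cursors c1@1 c2@1 c3@4, authorship 12..3.
After op 6 (move_left): buffer="jjrpjs" (len 6), cursors c1@0 c2@0 c3@3, authorship 12..3.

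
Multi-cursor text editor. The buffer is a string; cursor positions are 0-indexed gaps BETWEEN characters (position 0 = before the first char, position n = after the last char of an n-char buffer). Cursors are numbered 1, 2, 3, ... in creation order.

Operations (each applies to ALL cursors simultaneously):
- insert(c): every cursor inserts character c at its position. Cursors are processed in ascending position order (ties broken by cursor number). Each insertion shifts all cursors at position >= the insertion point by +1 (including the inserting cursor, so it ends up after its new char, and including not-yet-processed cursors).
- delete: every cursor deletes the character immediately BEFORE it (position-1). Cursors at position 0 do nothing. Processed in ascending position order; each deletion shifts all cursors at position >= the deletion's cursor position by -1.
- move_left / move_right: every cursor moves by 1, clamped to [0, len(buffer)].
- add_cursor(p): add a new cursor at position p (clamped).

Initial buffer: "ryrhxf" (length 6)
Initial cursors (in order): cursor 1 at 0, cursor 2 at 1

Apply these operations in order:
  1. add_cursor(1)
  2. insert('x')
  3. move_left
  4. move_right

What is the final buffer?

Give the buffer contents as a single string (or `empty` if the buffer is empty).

Answer: xrxxyrhxf

Derivation:
After op 1 (add_cursor(1)): buffer="ryrhxf" (len 6), cursors c1@0 c2@1 c3@1, authorship ......
After op 2 (insert('x')): buffer="xrxxyrhxf" (len 9), cursors c1@1 c2@4 c3@4, authorship 1.23.....
After op 3 (move_left): buffer="xrxxyrhxf" (len 9), cursors c1@0 c2@3 c3@3, authorship 1.23.....
After op 4 (move_right): buffer="xrxxyrhxf" (len 9), cursors c1@1 c2@4 c3@4, authorship 1.23.....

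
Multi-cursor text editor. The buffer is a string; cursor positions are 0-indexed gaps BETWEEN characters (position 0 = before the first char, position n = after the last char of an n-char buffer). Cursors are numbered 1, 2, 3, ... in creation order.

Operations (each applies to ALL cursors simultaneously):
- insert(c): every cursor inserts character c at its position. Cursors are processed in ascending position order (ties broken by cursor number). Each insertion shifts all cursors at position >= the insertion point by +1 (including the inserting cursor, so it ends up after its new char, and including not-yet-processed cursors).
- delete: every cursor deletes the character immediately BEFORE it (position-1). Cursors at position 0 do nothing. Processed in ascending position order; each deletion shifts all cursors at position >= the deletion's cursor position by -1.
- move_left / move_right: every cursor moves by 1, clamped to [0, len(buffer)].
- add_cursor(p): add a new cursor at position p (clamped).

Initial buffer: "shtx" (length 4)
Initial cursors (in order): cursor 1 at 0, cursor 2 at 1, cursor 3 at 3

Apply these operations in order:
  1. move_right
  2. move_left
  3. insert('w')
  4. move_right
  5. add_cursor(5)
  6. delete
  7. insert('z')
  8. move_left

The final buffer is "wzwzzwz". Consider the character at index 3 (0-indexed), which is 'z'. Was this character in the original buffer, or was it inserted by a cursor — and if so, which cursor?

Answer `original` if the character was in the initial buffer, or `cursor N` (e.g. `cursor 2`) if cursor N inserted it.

After op 1 (move_right): buffer="shtx" (len 4), cursors c1@1 c2@2 c3@4, authorship ....
After op 2 (move_left): buffer="shtx" (len 4), cursors c1@0 c2@1 c3@3, authorship ....
After op 3 (insert('w')): buffer="wswhtwx" (len 7), cursors c1@1 c2@3 c3@6, authorship 1.2..3.
After op 4 (move_right): buffer="wswhtwx" (len 7), cursors c1@2 c2@4 c3@7, authorship 1.2..3.
After op 5 (add_cursor(5)): buffer="wswhtwx" (len 7), cursors c1@2 c2@4 c4@5 c3@7, authorship 1.2..3.
After op 6 (delete): buffer="www" (len 3), cursors c1@1 c2@2 c4@2 c3@3, authorship 123
After op 7 (insert('z')): buffer="wzwzzwz" (len 7), cursors c1@2 c2@5 c4@5 c3@7, authorship 1122433
After op 8 (move_left): buffer="wzwzzwz" (len 7), cursors c1@1 c2@4 c4@4 c3@6, authorship 1122433
Authorship (.=original, N=cursor N): 1 1 2 2 4 3 3
Index 3: author = 2

Answer: cursor 2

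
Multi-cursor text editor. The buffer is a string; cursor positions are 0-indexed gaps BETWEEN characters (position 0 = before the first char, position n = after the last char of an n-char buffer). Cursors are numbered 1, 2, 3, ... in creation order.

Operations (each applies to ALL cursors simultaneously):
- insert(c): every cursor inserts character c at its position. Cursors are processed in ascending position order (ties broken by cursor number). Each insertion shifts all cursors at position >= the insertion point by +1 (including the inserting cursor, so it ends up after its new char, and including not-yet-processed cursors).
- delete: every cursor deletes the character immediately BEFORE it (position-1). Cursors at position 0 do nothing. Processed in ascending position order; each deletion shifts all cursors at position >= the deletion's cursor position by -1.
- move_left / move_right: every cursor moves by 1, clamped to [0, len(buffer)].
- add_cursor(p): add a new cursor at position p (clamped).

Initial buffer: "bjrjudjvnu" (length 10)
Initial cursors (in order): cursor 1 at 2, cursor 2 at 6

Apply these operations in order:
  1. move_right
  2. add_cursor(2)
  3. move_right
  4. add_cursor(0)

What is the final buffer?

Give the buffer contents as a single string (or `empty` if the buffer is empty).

Answer: bjrjudjvnu

Derivation:
After op 1 (move_right): buffer="bjrjudjvnu" (len 10), cursors c1@3 c2@7, authorship ..........
After op 2 (add_cursor(2)): buffer="bjrjudjvnu" (len 10), cursors c3@2 c1@3 c2@7, authorship ..........
After op 3 (move_right): buffer="bjrjudjvnu" (len 10), cursors c3@3 c1@4 c2@8, authorship ..........
After op 4 (add_cursor(0)): buffer="bjrjudjvnu" (len 10), cursors c4@0 c3@3 c1@4 c2@8, authorship ..........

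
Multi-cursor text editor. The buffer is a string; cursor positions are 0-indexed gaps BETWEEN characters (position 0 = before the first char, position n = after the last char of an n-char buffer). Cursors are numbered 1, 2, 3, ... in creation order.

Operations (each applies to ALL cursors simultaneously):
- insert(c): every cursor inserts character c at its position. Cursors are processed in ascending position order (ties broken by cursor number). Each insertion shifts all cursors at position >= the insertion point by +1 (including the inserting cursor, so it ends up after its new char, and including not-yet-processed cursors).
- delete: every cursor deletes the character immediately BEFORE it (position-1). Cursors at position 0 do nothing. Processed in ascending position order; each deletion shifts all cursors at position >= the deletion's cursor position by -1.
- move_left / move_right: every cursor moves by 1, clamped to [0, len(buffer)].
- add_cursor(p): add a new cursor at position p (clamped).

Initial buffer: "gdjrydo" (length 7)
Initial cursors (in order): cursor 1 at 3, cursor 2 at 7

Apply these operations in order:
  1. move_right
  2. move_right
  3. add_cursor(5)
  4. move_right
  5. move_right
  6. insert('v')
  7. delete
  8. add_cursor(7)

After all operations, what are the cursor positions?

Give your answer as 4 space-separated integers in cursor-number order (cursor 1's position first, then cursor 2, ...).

Answer: 7 7 7 7

Derivation:
After op 1 (move_right): buffer="gdjrydo" (len 7), cursors c1@4 c2@7, authorship .......
After op 2 (move_right): buffer="gdjrydo" (len 7), cursors c1@5 c2@7, authorship .......
After op 3 (add_cursor(5)): buffer="gdjrydo" (len 7), cursors c1@5 c3@5 c2@7, authorship .......
After op 4 (move_right): buffer="gdjrydo" (len 7), cursors c1@6 c3@6 c2@7, authorship .......
After op 5 (move_right): buffer="gdjrydo" (len 7), cursors c1@7 c2@7 c3@7, authorship .......
After op 6 (insert('v')): buffer="gdjrydovvv" (len 10), cursors c1@10 c2@10 c3@10, authorship .......123
After op 7 (delete): buffer="gdjrydo" (len 7), cursors c1@7 c2@7 c3@7, authorship .......
After op 8 (add_cursor(7)): buffer="gdjrydo" (len 7), cursors c1@7 c2@7 c3@7 c4@7, authorship .......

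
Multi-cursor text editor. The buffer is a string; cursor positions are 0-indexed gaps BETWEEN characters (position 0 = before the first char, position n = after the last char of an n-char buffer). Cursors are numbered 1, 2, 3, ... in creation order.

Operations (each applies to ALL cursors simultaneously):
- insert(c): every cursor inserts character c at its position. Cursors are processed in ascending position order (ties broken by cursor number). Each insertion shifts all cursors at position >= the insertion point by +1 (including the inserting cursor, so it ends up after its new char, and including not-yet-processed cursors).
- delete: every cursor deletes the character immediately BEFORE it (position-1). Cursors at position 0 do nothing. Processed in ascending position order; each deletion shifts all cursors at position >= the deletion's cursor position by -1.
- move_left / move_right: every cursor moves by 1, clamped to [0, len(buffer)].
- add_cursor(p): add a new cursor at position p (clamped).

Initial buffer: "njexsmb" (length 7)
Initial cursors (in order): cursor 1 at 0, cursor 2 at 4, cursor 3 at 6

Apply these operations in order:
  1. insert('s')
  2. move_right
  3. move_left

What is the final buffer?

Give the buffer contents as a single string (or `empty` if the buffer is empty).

After op 1 (insert('s')): buffer="snjexssmsb" (len 10), cursors c1@1 c2@6 c3@9, authorship 1....2..3.
After op 2 (move_right): buffer="snjexssmsb" (len 10), cursors c1@2 c2@7 c3@10, authorship 1....2..3.
After op 3 (move_left): buffer="snjexssmsb" (len 10), cursors c1@1 c2@6 c3@9, authorship 1....2..3.

Answer: snjexssmsb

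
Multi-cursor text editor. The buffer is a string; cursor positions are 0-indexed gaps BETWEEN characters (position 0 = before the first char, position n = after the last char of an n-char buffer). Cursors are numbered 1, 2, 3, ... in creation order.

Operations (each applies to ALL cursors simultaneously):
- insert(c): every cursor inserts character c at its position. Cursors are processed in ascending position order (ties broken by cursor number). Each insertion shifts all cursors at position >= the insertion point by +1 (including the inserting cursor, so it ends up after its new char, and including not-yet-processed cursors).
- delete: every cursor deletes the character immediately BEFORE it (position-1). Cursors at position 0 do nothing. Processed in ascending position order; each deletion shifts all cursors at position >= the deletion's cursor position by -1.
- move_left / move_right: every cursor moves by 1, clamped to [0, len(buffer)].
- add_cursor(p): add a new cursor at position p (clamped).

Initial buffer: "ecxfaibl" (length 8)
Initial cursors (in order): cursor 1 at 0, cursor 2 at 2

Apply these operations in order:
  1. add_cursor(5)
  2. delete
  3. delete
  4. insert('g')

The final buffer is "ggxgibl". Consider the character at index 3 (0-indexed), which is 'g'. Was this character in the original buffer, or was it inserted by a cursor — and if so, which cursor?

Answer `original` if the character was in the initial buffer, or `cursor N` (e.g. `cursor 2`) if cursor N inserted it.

Answer: cursor 3

Derivation:
After op 1 (add_cursor(5)): buffer="ecxfaibl" (len 8), cursors c1@0 c2@2 c3@5, authorship ........
After op 2 (delete): buffer="exfibl" (len 6), cursors c1@0 c2@1 c3@3, authorship ......
After op 3 (delete): buffer="xibl" (len 4), cursors c1@0 c2@0 c3@1, authorship ....
After op 4 (insert('g')): buffer="ggxgibl" (len 7), cursors c1@2 c2@2 c3@4, authorship 12.3...
Authorship (.=original, N=cursor N): 1 2 . 3 . . .
Index 3: author = 3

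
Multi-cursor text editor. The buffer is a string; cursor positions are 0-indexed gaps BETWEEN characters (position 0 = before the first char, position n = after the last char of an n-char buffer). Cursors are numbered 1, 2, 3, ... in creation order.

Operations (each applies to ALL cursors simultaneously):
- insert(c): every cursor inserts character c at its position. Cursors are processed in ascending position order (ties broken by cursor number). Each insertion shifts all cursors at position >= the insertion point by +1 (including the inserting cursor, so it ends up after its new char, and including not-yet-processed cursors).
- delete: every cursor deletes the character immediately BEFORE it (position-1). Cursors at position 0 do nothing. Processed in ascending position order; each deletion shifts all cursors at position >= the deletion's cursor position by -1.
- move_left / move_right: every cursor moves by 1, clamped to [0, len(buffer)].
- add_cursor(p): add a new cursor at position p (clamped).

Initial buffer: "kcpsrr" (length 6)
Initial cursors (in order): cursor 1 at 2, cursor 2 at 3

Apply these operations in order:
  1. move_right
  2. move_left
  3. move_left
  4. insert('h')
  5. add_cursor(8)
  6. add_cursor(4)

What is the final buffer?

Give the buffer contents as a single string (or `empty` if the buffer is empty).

After op 1 (move_right): buffer="kcpsrr" (len 6), cursors c1@3 c2@4, authorship ......
After op 2 (move_left): buffer="kcpsrr" (len 6), cursors c1@2 c2@3, authorship ......
After op 3 (move_left): buffer="kcpsrr" (len 6), cursors c1@1 c2@2, authorship ......
After op 4 (insert('h')): buffer="khchpsrr" (len 8), cursors c1@2 c2@4, authorship .1.2....
After op 5 (add_cursor(8)): buffer="khchpsrr" (len 8), cursors c1@2 c2@4 c3@8, authorship .1.2....
After op 6 (add_cursor(4)): buffer="khchpsrr" (len 8), cursors c1@2 c2@4 c4@4 c3@8, authorship .1.2....

Answer: khchpsrr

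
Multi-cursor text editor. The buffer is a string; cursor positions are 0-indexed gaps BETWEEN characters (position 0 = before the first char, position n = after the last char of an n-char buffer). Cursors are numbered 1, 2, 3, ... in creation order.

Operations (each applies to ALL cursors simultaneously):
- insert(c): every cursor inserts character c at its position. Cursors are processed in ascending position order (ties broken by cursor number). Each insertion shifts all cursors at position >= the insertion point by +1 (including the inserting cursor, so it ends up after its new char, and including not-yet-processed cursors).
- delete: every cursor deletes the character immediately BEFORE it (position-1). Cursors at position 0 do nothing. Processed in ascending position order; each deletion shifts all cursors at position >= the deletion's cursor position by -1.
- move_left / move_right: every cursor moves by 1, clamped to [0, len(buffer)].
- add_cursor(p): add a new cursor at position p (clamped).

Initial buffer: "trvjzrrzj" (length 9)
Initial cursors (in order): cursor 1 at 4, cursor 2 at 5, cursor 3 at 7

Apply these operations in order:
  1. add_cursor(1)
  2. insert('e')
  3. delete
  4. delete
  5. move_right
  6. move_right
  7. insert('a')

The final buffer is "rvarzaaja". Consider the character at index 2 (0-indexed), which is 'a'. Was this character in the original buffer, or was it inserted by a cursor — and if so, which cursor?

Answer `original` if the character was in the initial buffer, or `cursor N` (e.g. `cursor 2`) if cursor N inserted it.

Answer: cursor 4

Derivation:
After op 1 (add_cursor(1)): buffer="trvjzrrzj" (len 9), cursors c4@1 c1@4 c2@5 c3@7, authorship .........
After op 2 (insert('e')): buffer="tervjezerrezj" (len 13), cursors c4@2 c1@6 c2@8 c3@11, authorship .4...1.2..3..
After op 3 (delete): buffer="trvjzrrzj" (len 9), cursors c4@1 c1@4 c2@5 c3@7, authorship .........
After op 4 (delete): buffer="rvrzj" (len 5), cursors c4@0 c1@2 c2@2 c3@3, authorship .....
After op 5 (move_right): buffer="rvrzj" (len 5), cursors c4@1 c1@3 c2@3 c3@4, authorship .....
After op 6 (move_right): buffer="rvrzj" (len 5), cursors c4@2 c1@4 c2@4 c3@5, authorship .....
After op 7 (insert('a')): buffer="rvarzaaja" (len 9), cursors c4@3 c1@7 c2@7 c3@9, authorship ..4..12.3
Authorship (.=original, N=cursor N): . . 4 . . 1 2 . 3
Index 2: author = 4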